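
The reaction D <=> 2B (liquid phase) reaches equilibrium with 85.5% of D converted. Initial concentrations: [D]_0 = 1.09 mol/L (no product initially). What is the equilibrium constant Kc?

Kc = 22 mol/L

Let X = conversion of D.
Concentrations: [D] = 1.09 − 1.09X; [B] = 2.18X.
At X = 0.855: [D] = 0.158, [B] = 1.86.
Kc = [B]^2 / ([D]) = 22 mol/L.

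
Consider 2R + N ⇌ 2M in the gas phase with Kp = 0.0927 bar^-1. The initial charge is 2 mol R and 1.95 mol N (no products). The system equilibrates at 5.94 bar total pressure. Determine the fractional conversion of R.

X = 0.332

Let X = conversion of R (basis 2 mol R); extent of reaction ξ = X.
At extent ξ: n_R = 2 − 2X; n_N = 1.95 − X; n_M = 2X.
Summing: n_T = 3.95 − X.
Mole fractions y_i = n_i/n_T; Kp = p_M^2 / (p_R^2 p_N) with p_i = y_i·P.
Substituting and setting equal to 0.0927 bar^-1 gives a polynomial in X; the root in (0,1) is X = 0.332.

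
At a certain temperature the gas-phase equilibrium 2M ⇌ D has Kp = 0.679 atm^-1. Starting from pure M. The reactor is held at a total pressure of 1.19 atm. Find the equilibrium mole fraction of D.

y_D = 0.346

Take 1 mol M as basis and let X be its fractional conversion, so ξ = 0.5X.
Moles: n_M = 1 − X; n_D = 0.5X.
Total moles n_T = 1 − 0.5X.
With p_i = (n_i/n_T)P, Kp = p_D / (p_M^2).
Setting this equal to 0.679 atm^-1 and taking the physical root (0 < X < 1) gives X = 0.514.
Then n_D = 0.257, n_T = 0.743, so y_D = 0.346.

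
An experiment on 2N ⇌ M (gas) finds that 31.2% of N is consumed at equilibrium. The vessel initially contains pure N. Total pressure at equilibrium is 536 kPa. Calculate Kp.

Kp = 0.000519 kPa^-1

Take 1 mol N as basis and let X be its fractional conversion, so ξ = 0.5X.
At extent ξ: n_N = 1 − X; n_M = 0.5X.
Summing: n_T = 1 − 0.5X.
At X = 0.312: n_N = 0.688, n_M = 0.156, n_T = 0.844.
p_i = (n_i/n_T)·P. Kp = p_M / (p_N^2) = 0.000519 kPa^-1.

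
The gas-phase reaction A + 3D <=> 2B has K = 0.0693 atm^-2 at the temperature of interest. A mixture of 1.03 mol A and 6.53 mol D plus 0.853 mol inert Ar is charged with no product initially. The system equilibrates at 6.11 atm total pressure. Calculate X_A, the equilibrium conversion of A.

X = 0.645

Take 1.03 mol A as basis and let X be its fractional conversion, so ξ = 1.03X.
Moles: n_A = 1.03 − 1.03X; n_D = 6.53 − 3.09X; n_B = 2.06X; n_I = 0.853 (inert).
Summing: n_T = 8.41 − 2.06X.
With p_i = (n_i/n_T)P, K = p_B^2 / (p_A p_D^3).
Equating to 0.0693 atm^-2 and solving on 0 < X < 1: X = 0.645.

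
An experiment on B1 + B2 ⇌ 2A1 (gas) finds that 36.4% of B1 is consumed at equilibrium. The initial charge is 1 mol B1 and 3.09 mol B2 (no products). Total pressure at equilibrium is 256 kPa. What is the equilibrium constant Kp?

Kp = 0.306

Basis: 1 mol B1 initially; let X = conversion of B1. Extent ξ = X.
Mole table: n_B1 = 1 − X; n_B2 = 3.09 − X; n_A1 = 2X.
Total moles n_T = 4.09 (Δν = 0, constant).
At X = 0.364: n_B1 = 0.636, n_B2 = 2.73, n_A1 = 0.728, n_T = 4.09.
p_i = (n_i/n_T)·P. Kp = p_A1^2 / (p_B1 p_B2) = 0.306.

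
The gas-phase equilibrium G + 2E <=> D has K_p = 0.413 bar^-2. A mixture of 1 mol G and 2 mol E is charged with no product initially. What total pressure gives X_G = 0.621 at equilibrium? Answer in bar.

P = 4.62 bar

Take 1 mol G as basis and let X be its fractional conversion, so ξ = X.
At extent ξ: n_G = 1 − X; n_E = 2 − 2X; n_D = X.
n_T = Σnᵢ = 3 − 2X.
K_p = p_D / (p_G p_E^2) with p_i = (n_i/n_T)·P.
At X = 0.621: the mole-fraction product g(X) = Π y_i^ν_i = 8.814. Since K_p = g(X)·P^{-2}, P = (g/K_p)^(1/2) = (8.814/0.413)^(1/2) = 4.62 bar.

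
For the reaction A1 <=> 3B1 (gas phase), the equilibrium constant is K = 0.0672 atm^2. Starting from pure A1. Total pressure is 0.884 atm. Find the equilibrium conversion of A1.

X = 0.168

Let X = conversion of A1 (basis 1 mol A1); extent of reaction ξ = X.
Moles: n_A1 = 1 − X; n_B1 = 3X.
Total moles n_T = 1 + 2X.
y_i = n_i/n_T, p_i = y_i·P. K = p_B1^3 / (p_A1).
Substituting and setting equal to 0.0672 atm^2 gives a polynomial in X; the root in (0,1) is X = 0.168.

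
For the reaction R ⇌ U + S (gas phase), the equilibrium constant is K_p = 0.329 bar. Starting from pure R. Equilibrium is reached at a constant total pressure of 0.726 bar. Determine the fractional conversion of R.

Basis: 1 mol R initially; let X = conversion of R. Extent ξ = X.
At extent ξ: n_R = 1 − X; n_U = X; n_S = X.
Summing: n_T = 1 + X.
Mole fractions y_i = n_i/n_T; K_p = p_U p_S / (p_R) with p_i = y_i·P.
Equating to 0.329 bar and solving on 0 < X < 1: X = 0.558.

X = 0.558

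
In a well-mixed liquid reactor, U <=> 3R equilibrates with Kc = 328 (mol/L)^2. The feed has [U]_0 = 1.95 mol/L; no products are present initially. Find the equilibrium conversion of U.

Let X = conversion of U; extent ξ = 1.95·X mol/L.
Concentrations: [U] = 1.95 − 1.95X; [R] = 5.85X.
Kc = [R]^3 / ([U]).
Solving Kc = 328 for X ∈ (0,1): X = 0.825.

X = 0.825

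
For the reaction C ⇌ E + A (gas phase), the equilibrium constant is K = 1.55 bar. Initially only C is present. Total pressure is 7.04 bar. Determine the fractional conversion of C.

Basis: 1 mol C initially; let X = conversion of C. Extent ξ = X.
Moles: n_C = 1 − X; n_E = X; n_A = X.
Summing: n_T = 1 + X.
y_i = n_i/n_T, p_i = y_i·P. K = p_E p_A / (p_C).
This yields a degree-2 equation in X; solving on (0,1), X = 0.425.

X = 0.425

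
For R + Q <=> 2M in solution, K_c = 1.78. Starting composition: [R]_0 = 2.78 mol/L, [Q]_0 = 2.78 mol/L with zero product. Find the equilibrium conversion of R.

X = 0.400

Let X = conversion of R; extent ξ = 2.78·X mol/L.
Concentrations: [R] = 2.78 − 2.78X; [Q] = 2.78 − 2.78X; [M] = 5.56X.
K_c = [M]^2 / ([R] [Q]).
This equals 1.78 at X = 0.400 (the root in 0 < X < 1).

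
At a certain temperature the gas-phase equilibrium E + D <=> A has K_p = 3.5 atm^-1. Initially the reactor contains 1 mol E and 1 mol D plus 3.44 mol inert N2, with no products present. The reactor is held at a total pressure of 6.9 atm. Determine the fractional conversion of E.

X = 0.643

Let X = conversion of E (basis 1 mol E); extent of reaction ξ = X.
Species balance: n_E = 1 − X; n_D = 1 − X; n_A = X; n_I = 3.44 (inert).
n_T = Σnᵢ = 5.44 − X.
Mole fractions y_i = n_i/n_T; K_p = p_A / (p_E p_D) with p_i = y_i·P.
This yields a degree-2 equation in X; solving on (0,1), X = 0.643.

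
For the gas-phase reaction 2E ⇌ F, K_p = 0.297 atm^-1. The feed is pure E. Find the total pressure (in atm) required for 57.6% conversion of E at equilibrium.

P = 3.84 atm

Take 1 mol E as basis and let X be its fractional conversion, so ξ = 0.5X.
Moles: n_E = 1 − X; n_F = 0.5X.
Total moles n_T = 1 − 0.5X.
K_p = p_F / (p_E^2) with p_i = (n_i/n_T)·P.
At X = 0.576: the mole-fraction product g(X) = Π y_i^ν_i = 1.141. Since K_p = g(X)·P^{-1}, P = (g/K_p)^(1/1) = (1.141/0.297)^(1/1) = 3.84 atm.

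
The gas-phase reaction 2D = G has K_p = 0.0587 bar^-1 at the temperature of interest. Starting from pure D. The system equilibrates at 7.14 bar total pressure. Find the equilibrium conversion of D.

X = 0.389

Let X = conversion of D (basis 1 mol D); extent of reaction ξ = 0.5X.
Moles: n_D = 1 − X; n_G = 0.5X.
Total moles n_T = 1 − 0.5X.
y_i = n_i/n_T, p_i = y_i·P. K_p = p_G / (p_D^2).
Equating to 0.0587 bar^-1 and solving on 0 < X < 1: X = 0.389.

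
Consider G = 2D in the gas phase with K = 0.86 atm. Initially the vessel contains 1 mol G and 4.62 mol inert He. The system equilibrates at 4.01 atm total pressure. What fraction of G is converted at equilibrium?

Basis: 1 mol G initially; let X = conversion of G. Extent ξ = X.
Mole table: n_G = 1 − X; n_D = 2X; n_I = 4.62 (inert).
Total moles n_T = 5.62 + X.
Mole fractions y_i = n_i/n_T; K = p_D^2 / (p_G) with p_i = y_i·P.
This yields a degree-2 equation in X; solving on (0,1), X = 0.430.

X = 0.430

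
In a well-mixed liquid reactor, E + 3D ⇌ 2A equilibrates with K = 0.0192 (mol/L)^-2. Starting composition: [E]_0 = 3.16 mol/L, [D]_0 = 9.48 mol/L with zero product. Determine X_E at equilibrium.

Let X = conversion of E; extent ξ = 3.16·X mol/L.
Concentrations: [E] = 3.16 − 3.16X; [D] = 9.48 − 9.48X; [A] = 6.32X.
K = [A]^2 / ([E] [D]^3).
Setting equal to 0.0192 and solving for X on (0,1) gives X = 0.404.

X = 0.404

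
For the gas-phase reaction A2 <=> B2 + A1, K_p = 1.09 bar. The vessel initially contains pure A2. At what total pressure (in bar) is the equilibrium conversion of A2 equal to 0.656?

P = 1.44 bar

Basis: 1 mol A2 initially; let X = conversion of A2. Extent ξ = X.
At extent ξ: n_A2 = 1 − X; n_B2 = X; n_A1 = X.
Total moles n_T = 1 + X.
K_p = p_B2 p_A1 / (p_A2) with p_i = (n_i/n_T)·P.
At X = 0.656: the mole-fraction product g(X) = Π y_i^ν_i = 0.7554. Since K_p = g(X)·P^{1}, P = (K_p/g)^(1/1) = (1.09/0.7554)^(1/1) = 1.44 bar.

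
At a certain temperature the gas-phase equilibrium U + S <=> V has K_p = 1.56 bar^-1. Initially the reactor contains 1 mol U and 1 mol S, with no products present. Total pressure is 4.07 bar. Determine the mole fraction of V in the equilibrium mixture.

y_V = 0.461

Let X = conversion of U (basis 1 mol U); extent of reaction ξ = X.
Species balance: n_U = 1 − X; n_S = 1 − X; n_V = X.
n_T = Σnᵢ = 2 − X.
y_i = n_i/n_T, p_i = y_i·P. K_p = p_V / (p_U p_S).
Substituting and setting equal to 1.56 bar^-1 gives a polynomial in X; the root in (0,1) is X = 0.631.
Then n_V = 0.631, n_T = 1.37, so y_V = 0.461.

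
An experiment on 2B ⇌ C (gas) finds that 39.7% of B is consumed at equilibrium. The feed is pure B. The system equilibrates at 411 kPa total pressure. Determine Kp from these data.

Kp = 0.00106 kPa^-1

Take 1 mol B as basis and let X be its fractional conversion, so ξ = 0.5X.
Mole table: n_B = 1 − X; n_C = 0.5X.
Total moles n_T = 1 − 0.5X.
At X = 0.397: n_B = 0.603, n_C = 0.199, n_T = 0.801.
p_i = (n_i/n_T)·P. Kp = p_C / (p_B^2) = 0.00106 kPa^-1.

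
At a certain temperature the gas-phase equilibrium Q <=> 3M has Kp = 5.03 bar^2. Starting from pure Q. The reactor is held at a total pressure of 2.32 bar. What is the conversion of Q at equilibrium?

Let X = conversion of Q (basis 1 mol Q); extent of reaction ξ = X.
Moles: n_Q = 1 − X; n_M = 3X.
Total moles n_T = 1 + 2X.
Mole fractions y_i = n_i/n_T; Kp = p_M^3 / (p_Q) with p_i = y_i·P.
Setting this equal to 5.03 bar^2 and taking the physical root (0 < X < 1) gives X = 0.407.

X = 0.407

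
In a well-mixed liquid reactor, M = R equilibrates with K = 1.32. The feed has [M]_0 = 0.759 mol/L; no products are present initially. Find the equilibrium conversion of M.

Let X = conversion of M; extent ξ = 0.759·X mol/L.
Concentrations: [M] = 0.759 − 0.759X; [R] = 0.759X.
K = [R] / ([M]).
Equating to 1.32: the physical root is X = 0.569.

X = 0.569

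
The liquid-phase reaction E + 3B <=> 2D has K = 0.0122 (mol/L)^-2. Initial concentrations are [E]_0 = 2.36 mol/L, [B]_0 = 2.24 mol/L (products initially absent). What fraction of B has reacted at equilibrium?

Let X = conversion of B; extent ξ = 2.24X/3 mol/L.
Concentrations: [E] = 2.36 − 0.747X; [B] = 2.24 − 2.24X; [D] = 1.49X.
K = [D]^2 / ([E] [B]^3).
This equals 0.0122 at X = 0.242 (the root in 0 < X < 1).

X = 0.242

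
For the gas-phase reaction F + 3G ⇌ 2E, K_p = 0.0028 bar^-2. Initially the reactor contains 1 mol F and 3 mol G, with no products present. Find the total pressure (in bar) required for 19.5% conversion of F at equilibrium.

Take 1 mol F as basis and let X be its fractional conversion, so ξ = X.
Mole table: n_F = 1 − X; n_G = 3 − 3X; n_E = 2X.
Total moles n_T = 4 − 2X.
K_p = p_E^2 / (p_F p_G^3) with p_i = (n_i/n_T)·P.
At X = 0.195: the mole-fraction product g(X) = Π y_i^ν_i = 0.1748. Since K_p = g(X)·P^{-2}, P = (g/K_p)^(1/2) = (0.1748/0.0028)^(1/2) = 7.9 bar.

P = 7.9 bar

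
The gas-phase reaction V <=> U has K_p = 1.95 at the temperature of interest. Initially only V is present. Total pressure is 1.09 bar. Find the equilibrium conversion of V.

X = 0.661

Basis: 1 mol V initially; let X = conversion of V. Extent ξ = X.
Moles: n_V = 1 − X; n_U = X.
Since Δν = 0, n_T = 1 throughout.
y_i = n_i/n_T, p_i = y_i·P. K_p = p_U / (p_V).
Substituting and setting equal to 1.95 gives a polynomial in X; the root in (0,1) is X = 0.661.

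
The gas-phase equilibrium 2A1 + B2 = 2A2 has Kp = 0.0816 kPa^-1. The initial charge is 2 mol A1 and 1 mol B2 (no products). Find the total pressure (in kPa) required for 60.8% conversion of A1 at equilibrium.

Basis: 2 mol A1 initially; let X = conversion of A1. Extent ξ = X.
Species balance: n_A1 = 2 − 2X; n_B2 = 1 − X; n_A2 = 2X.
n_T = Σnᵢ = 3 − X.
Kp = p_A2^2 / (p_A1^2 p_B2) with p_i = (n_i/n_T)·P.
At X = 0.608: the mole-fraction product g(X) = Π y_i^ν_i = 14.68. Since Kp = g(X)·P^{-1}, P = (g/Kp)^(1/1) = (14.68/0.0816)^(1/1) = 180 kPa.

P = 180 kPa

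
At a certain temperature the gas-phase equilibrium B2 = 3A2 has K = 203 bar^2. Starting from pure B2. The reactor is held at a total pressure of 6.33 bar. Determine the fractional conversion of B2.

X = 0.691

Basis: 1 mol B2 initially; let X = conversion of B2. Extent ξ = X.
At extent ξ: n_B2 = 1 − X; n_A2 = 3X.
Summing: n_T = 1 + 2X.
y_i = n_i/n_T, p_i = y_i·P. K = p_A2^3 / (p_B2).
Substituting and setting equal to 203 bar^2 gives a polynomial in X; the root in (0,1) is X = 0.691.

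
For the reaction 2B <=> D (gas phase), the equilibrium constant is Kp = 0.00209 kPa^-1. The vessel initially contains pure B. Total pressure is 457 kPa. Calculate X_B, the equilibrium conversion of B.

Take 1 mol B as basis and let X be its fractional conversion, so ξ = 0.5X.
At extent ξ: n_B = 1 − X; n_D = 0.5X.
Total moles n_T = 1 − 0.5X.
y_i = n_i/n_T, p_i = y_i·P. Kp = p_D / (p_B^2).
Substituting and setting equal to 0.00209 kPa^-1 gives a polynomial in X; the root in (0,1) is X = 0.545.

X = 0.545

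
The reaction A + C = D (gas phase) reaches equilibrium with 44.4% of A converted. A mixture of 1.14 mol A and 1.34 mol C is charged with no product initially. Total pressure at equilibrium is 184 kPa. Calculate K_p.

Let X = conversion of A (basis 1.14 mol A); extent of reaction ξ = 1.14X.
At extent ξ: n_A = 1.14 − 1.14X; n_C = 1.34 − 1.14X; n_D = 1.14X.
Summing: n_T = 2.48 − 1.14X.
At X = 0.444: n_A = 0.634, n_C = 0.834, n_D = 0.506, n_T = 1.97.
p_i = (n_i/n_T)·P. K_p = p_D / (p_A p_C) = 0.0103 kPa^-1.

K_p = 0.0103 kPa^-1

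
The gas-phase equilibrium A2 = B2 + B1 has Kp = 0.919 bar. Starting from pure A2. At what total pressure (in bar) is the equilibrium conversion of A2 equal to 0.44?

P = 3.83 bar

Let X = conversion of A2 (basis 1 mol A2); extent of reaction ξ = X.
Mole table: n_A2 = 1 − X; n_B2 = X; n_B1 = X.
n_T = Σnᵢ = 1 + X.
Kp = p_B2 p_B1 / (p_A2) with p_i = (n_i/n_T)·P.
At X = 0.44: the mole-fraction product g(X) = Π y_i^ν_i = 0.2401. Since Kp = g(X)·P^{1}, P = (Kp/g)^(1/1) = (0.919/0.2401)^(1/1) = 3.83 bar.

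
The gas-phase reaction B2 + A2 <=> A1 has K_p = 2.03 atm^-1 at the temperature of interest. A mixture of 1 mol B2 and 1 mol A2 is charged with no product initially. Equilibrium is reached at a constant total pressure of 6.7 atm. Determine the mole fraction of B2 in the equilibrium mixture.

Let X = conversion of B2 (basis 1 mol B2); extent of reaction ξ = X.
Moles: n_B2 = 1 − X; n_A2 = 1 − X; n_A1 = X.
Summing: n_T = 2 − X.
Mole fractions y_i = n_i/n_T; K_p = p_A1 / (p_B2 p_A2) with p_i = y_i·P.
Equating to 2.03 atm^-1 and solving on 0 < X < 1: X = 0.738.
Then n_B2 = 0.262, n_T = 1.26, so y_B2 = 0.207.

y_B2 = 0.207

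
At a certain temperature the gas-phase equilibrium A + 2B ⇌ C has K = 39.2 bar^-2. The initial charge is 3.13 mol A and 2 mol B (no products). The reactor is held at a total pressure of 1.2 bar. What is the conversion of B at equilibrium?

X = 0.860

Take 2 mol B as basis and let X be its fractional conversion, so ξ = X.
Species balance: n_A = 3.13 − X; n_B = 2 − 2X; n_C = X.
n_T = Σnᵢ = 5.13 − 2X.
y_i = n_i/n_T, p_i = y_i·P. K = p_C / (p_A p_B^2).
This yields a degree-3 equation in X; solving on (0,1), X = 0.860.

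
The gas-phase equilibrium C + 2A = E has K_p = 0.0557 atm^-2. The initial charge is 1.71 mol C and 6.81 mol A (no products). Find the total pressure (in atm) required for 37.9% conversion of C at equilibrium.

P = 4.34 atm

Take 1.71 mol C as basis and let X be its fractional conversion, so ξ = 1.71X.
At extent ξ: n_C = 1.71 − 1.71X; n_A = 6.81 − 3.42X; n_E = 1.71X.
Total moles n_T = 8.52 − 3.42X.
K_p = p_E / (p_C p_A^2) with p_i = (n_i/n_T)·P.
At X = 0.379: the mole-fraction product g(X) = Π y_i^ν_i = 1.048. Since K_p = g(X)·P^{-2}, P = (g/K_p)^(1/2) = (1.048/0.0557)^(1/2) = 4.34 atm.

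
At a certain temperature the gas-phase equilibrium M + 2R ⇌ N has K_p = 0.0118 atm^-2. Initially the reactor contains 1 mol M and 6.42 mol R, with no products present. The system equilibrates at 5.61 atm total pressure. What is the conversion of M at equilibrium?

X = 0.214

Basis: 1 mol M initially; let X = conversion of M. Extent ξ = X.
Moles: n_M = 1 − X; n_R = 6.42 − 2X; n_N = X.
Summing: n_T = 7.42 − 2X.
With p_i = (n_i/n_T)P, K_p = p_N / (p_M p_R^2).
Equating to 0.0118 atm^-2 and solving on 0 < X < 1: X = 0.214.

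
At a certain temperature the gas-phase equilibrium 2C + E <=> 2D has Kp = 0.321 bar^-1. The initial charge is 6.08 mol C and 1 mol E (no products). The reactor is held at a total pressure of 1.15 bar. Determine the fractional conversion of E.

Basis: 1 mol E initially; let X = conversion of E. Extent ξ = X.
Moles: n_C = 6.08 − 2X; n_E = 1 − X; n_D = 2X.
Summing: n_T = 7.08 − X.
With p_i = (n_i/n_T)P, Kp = p_D^2 / (p_C^2 p_E).
This yields a degree-3 equation in X; solving on (0,1), X = 0.452.

X = 0.452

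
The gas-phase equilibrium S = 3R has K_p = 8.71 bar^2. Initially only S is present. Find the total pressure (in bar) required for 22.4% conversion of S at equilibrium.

P = 6.83 bar

Take 1 mol S as basis and let X be its fractional conversion, so ξ = X.
At extent ξ: n_S = 1 − X; n_R = 3X.
n_T = Σnᵢ = 1 + 2X.
K_p = p_R^3 / (p_S) with p_i = (n_i/n_T)·P.
At X = 0.224: the mole-fraction product g(X) = Π y_i^ν_i = 0.1865. Since K_p = g(X)·P^{2}, P = (K_p/g)^(1/2) = (8.71/0.1865)^(1/2) = 6.83 bar.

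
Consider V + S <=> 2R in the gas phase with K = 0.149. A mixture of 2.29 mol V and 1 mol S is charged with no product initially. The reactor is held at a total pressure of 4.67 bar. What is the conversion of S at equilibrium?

X = 0.241

Let X = conversion of S (basis 1 mol S); extent of reaction ξ = X.
Mole table: n_V = 2.29 − X; n_S = 1 − X; n_R = 2X.
Since Δν = 0, n_T = 3.29 throughout.
Mole fractions y_i = n_i/n_T; K = p_R^2 / (p_V p_S) with p_i = y_i·P.
Setting this equal to 0.149 and taking the physical root (0 < X < 1) gives X = 0.241.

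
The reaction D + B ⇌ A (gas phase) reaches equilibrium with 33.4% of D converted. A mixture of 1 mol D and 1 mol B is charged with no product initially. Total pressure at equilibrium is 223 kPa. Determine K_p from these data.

K_p = 0.00563 kPa^-1

Let X = conversion of D (basis 1 mol D); extent of reaction ξ = X.
At extent ξ: n_D = 1 − X; n_B = 1 − X; n_A = X.
n_T = Σnᵢ = 2 − X.
At X = 0.334: n_D = 0.666, n_B = 0.666, n_A = 0.334, n_T = 1.67.
p_i = (n_i/n_T)·P. K_p = p_A / (p_D p_B) = 0.00563 kPa^-1.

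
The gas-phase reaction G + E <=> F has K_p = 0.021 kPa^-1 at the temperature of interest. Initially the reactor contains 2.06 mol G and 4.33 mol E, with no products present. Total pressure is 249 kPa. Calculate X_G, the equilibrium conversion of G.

Basis: 2.06 mol G initially; let X = conversion of G. Extent ξ = 2.06X.
At extent ξ: n_G = 2.06 − 2.06X; n_E = 4.33 − 2.06X; n_F = 2.06X.
Total moles n_T = 6.39 − 2.06X.
With p_i = (n_i/n_T)P, K_p = p_F / (p_G p_E).
Setting this equal to 0.021 kPa^-1 and taking the physical root (0 < X < 1) gives X = 0.750.

X = 0.750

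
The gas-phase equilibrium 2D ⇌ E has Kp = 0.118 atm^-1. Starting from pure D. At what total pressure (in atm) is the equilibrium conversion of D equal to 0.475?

Basis: 1 mol D initially; let X = conversion of D. Extent ξ = 0.5X.
At extent ξ: n_D = 1 − X; n_E = 0.5X.
Total moles n_T = 1 − 0.5X.
Kp = p_E / (p_D^2) with p_i = (n_i/n_T)·P.
At X = 0.475: the mole-fraction product g(X) = Π y_i^ν_i = 0.657. Since Kp = g(X)·P^{-1}, P = (g/Kp)^(1/1) = (0.657/0.118)^(1/1) = 5.57 atm.

P = 5.57 atm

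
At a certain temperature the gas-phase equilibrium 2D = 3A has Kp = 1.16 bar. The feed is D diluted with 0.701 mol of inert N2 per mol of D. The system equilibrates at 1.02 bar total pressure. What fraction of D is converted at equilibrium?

X = 0.528

Let X = conversion of D (basis 1 mol D); extent of reaction ξ = 0.5X.
At extent ξ: n_D = 1 − X; n_A = 1.5X; n_I = 0.701 (inert).
Summing: n_T = 1.7 + 0.5X.
y_i = n_i/n_T, p_i = y_i·P. Kp = p_A^3 / (p_D^2).
Setting this equal to 1.16 bar and taking the physical root (0 < X < 1) gives X = 0.528.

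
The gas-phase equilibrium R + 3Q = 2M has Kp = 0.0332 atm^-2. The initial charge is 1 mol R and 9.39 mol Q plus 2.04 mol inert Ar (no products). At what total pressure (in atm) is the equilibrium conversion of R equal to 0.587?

Let X = conversion of R (basis 1 mol R); extent of reaction ξ = X.
Species balance: n_R = 1 − X; n_Q = 9.39 − 3X; n_M = 2X; n_I = 2.04 (inert).
Total moles n_T = 12.4 − 2X.
Kp = p_M^2 / (p_R p_Q^3) with p_i = (n_i/n_T)·P.
At X = 0.587: the mole-fraction product g(X) = Π y_i^ν_i = 0.9523. Since Kp = g(X)·P^{-2}, P = (g/Kp)^(1/2) = (0.9523/0.0332)^(1/2) = 5.36 atm.

P = 5.36 atm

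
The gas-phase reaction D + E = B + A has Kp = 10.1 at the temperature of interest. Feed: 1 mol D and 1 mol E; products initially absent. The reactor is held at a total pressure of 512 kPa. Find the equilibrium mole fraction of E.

y_E = 0.120

Let X = conversion of D (basis 1 mol D); extent of reaction ξ = X.
Moles: n_D = 1 − X; n_E = 1 − X; n_B = X; n_A = X.
Since Δν = 0, n_T = 2 throughout.
y_i = n_i/n_T, p_i = y_i·P. Kp = p_B p_A / (p_D p_E).
This yields a degree-2 equation in X; solving on (0,1), X = 0.761.
Then n_E = 0.239, n_T = 2, so y_E = 0.120.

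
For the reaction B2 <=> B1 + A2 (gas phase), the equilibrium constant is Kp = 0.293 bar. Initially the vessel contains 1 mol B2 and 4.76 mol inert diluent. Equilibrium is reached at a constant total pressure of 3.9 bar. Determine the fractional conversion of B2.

Take 1 mol B2 as basis and let X be its fractional conversion, so ξ = X.
Moles: n_B2 = 1 − X; n_B1 = X; n_A2 = X; n_I = 4.76 (inert).
n_T = Σnᵢ = 5.76 + X.
Mole fractions y_i = n_i/n_T; Kp = p_B1 p_A2 / (p_B2) with p_i = y_i·P.
This yields a degree-2 equation in X; solving on (0,1), X = 0.490.

X = 0.490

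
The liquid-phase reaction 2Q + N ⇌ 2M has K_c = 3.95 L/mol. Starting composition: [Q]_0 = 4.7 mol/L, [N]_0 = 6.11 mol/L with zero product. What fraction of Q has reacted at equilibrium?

Let X = conversion of Q; extent ξ = 4.7X/2 mol/L.
Concentrations: [Q] = 4.7 − 4.7X; [N] = 6.11 − 2.35X; [M] = 4.7X.
K_c = [M]^2 / ([Q]^2 [N]).
Equating to 3.95 L/mol: the physical root is X = 0.803.

X = 0.803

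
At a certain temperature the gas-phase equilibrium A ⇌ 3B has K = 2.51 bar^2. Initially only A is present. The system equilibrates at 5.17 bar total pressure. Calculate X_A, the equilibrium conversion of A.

Take 1 mol A as basis and let X be its fractional conversion, so ξ = X.
Moles: n_A = 1 − X; n_B = 3X.
Summing: n_T = 1 + 2X.
With p_i = (n_i/n_T)P, K = p_B^3 / (p_A).
This yields a degree-3 equation in X; solving on (0,1), X = 0.173.

X = 0.173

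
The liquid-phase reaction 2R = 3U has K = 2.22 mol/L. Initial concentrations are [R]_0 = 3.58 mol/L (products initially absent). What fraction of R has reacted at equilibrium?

Let X = conversion of R; extent ξ = 3.58X/2 mol/L.
Concentrations: [R] = 3.58 − 3.58X; [U] = 5.37X.
K = [U]^3 / ([R]^2).
Solving K = 2.22 for X ∈ (0,1): X = 0.403.

X = 0.403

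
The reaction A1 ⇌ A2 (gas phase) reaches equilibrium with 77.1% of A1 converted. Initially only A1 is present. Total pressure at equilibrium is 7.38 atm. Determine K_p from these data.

Take 1 mol A1 as basis and let X be its fractional conversion, so ξ = X.
Moles: n_A1 = 1 − X; n_A2 = X.
Total moles n_T = 1 (Δν = 0, constant).
At X = 0.771: n_A1 = 0.229, n_A2 = 0.771, n_T = 1.
p_i = (n_i/n_T)·P. K_p = p_A2 / (p_A1) = 3.37.

K_p = 3.37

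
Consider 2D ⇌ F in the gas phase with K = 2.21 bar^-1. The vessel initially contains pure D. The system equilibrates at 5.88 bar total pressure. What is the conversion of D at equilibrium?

Take 1 mol D as basis and let X be its fractional conversion, so ξ = 0.5X.
At extent ξ: n_D = 1 − X; n_F = 0.5X.
Total moles n_T = 1 − 0.5X.
Mole fractions y_i = n_i/n_T; K = p_F / (p_D^2) with p_i = y_i·P.
Substituting and setting equal to 2.21 bar^-1 gives a polynomial in X; the root in (0,1) is X = 0.863.

X = 0.863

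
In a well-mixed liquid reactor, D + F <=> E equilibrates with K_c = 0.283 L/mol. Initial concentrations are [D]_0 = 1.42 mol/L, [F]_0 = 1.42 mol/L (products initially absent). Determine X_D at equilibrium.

Let X = conversion of D; extent ξ = 1.42·X mol/L.
Concentrations: [D] = 1.42 − 1.42X; [F] = 1.42 − 1.42X; [E] = 1.42X.
K_c = [E] / ([D] [F]).
This equals 0.283 at X = 0.235 (the root in 0 < X < 1).

X = 0.235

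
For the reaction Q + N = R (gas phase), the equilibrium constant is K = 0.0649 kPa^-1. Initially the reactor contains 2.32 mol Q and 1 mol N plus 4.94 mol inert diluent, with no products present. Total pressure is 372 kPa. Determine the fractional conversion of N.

Take 1 mol N as basis and let X be its fractional conversion, so ξ = X.
Moles: n_Q = 2.32 − X; n_N = 1 − X; n_R = X; n_I = 4.94 (inert).
Summing: n_T = 8.26 − X.
With p_i = (n_i/n_T)P, K = p_R / (p_Q p_N).
This yields a degree-2 equation in X; solving on (0,1), X = 0.829.

X = 0.829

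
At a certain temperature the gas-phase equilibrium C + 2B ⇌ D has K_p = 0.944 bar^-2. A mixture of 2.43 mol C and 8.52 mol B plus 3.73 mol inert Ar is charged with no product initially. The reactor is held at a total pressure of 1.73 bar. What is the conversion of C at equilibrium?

Let X = conversion of C (basis 2.43 mol C); extent of reaction ξ = 2.43X.
At extent ξ: n_C = 2.43 − 2.43X; n_B = 8.52 − 4.86X; n_D = 2.43X; n_I = 3.73 (inert).
Total moles n_T = 14.7 − 4.86X.
Mole fractions y_i = n_i/n_T; K_p = p_D / (p_C p_B^2) with p_i = y_i·P.
This yields a degree-3 equation in X; solving on (0,1), X = 0.425.

X = 0.425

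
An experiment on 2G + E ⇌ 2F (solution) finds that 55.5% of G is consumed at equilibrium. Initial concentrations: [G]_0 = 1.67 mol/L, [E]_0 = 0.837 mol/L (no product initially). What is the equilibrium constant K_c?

Let X = conversion of G.
Concentrations: [G] = 1.67 − 1.67X; [E] = 0.837 − 0.835X; [F] = 1.67X.
At X = 0.555: [G] = 0.743, [E] = 0.374, [F] = 0.927.
K_c = [F]^2 / ([G]^2 [E]) = 4.16 L/mol.

K_c = 4.16 L/mol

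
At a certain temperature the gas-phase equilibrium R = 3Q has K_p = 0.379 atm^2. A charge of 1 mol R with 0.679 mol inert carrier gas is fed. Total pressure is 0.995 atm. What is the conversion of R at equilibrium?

X = 0.374

Let X = conversion of R (basis 1 mol R); extent of reaction ξ = X.
Species balance: n_R = 1 − X; n_Q = 3X; n_I = 0.679 (inert).
Summing: n_T = 1.68 + 2X.
With p_i = (n_i/n_T)P, K_p = p_Q^3 / (p_R).
Substituting and setting equal to 0.379 atm^2 gives a polynomial in X; the root in (0,1) is X = 0.374.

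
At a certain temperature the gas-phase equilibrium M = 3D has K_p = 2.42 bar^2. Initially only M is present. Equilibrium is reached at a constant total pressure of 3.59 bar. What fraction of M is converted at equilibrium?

X = 0.225

Let X = conversion of M (basis 1 mol M); extent of reaction ξ = X.
Mole table: n_M = 1 − X; n_D = 3X.
Total moles n_T = 1 + 2X.
Mole fractions y_i = n_i/n_T; K_p = p_D^3 / (p_M) with p_i = y_i·P.
Equating to 2.42 bar^2 and solving on 0 < X < 1: X = 0.225.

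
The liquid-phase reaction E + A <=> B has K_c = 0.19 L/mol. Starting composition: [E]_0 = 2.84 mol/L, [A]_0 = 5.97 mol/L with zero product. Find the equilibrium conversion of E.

X = 0.469

Let X = conversion of E; extent ξ = 2.84·X mol/L.
Concentrations: [E] = 2.84 − 2.84X; [A] = 5.97 − 2.84X; [B] = 2.84X.
K_c = [B] / ([E] [A]).
This equals 0.19 at X = 0.469 (the root in 0 < X < 1).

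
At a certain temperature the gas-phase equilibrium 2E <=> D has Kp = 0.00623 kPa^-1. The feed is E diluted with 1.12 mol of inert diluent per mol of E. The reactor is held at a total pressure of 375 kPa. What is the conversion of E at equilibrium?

Take 1 mol E as basis and let X be its fractional conversion, so ξ = 0.5X.
Mole table: n_E = 1 − X; n_D = 0.5X; n_I = 1.12 (inert).
n_T = Σnᵢ = 2.12 − 0.5X.
With p_i = (n_i/n_T)P, Kp = p_D / (p_E^2).
This yields a degree-2 equation in X; solving on (0,1), X = 0.538.

X = 0.538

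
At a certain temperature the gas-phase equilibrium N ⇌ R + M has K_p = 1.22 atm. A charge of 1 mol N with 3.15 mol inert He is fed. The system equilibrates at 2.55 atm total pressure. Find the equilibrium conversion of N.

Take 1 mol N as basis and let X be its fractional conversion, so ξ = X.
Moles: n_N = 1 − X; n_R = X; n_M = X; n_I = 3.15 (inert).
n_T = Σnᵢ = 4.15 + X.
With p_i = (n_i/n_T)P, K_p = p_R p_M / (p_N).
Equating to 1.22 atm and solving on 0 < X < 1: X = 0.756.

X = 0.756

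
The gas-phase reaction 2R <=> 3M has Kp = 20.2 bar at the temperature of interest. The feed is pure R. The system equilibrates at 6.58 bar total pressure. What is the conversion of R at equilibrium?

X = 0.586

Take 1 mol R as basis and let X be its fractional conversion, so ξ = 0.5X.
Mole table: n_R = 1 − X; n_M = 1.5X.
Summing: n_T = 1 + 0.5X.
Mole fractions y_i = n_i/n_T; Kp = p_M^3 / (p_R^2) with p_i = y_i·P.
Equating to 20.2 bar and solving on 0 < X < 1: X = 0.586.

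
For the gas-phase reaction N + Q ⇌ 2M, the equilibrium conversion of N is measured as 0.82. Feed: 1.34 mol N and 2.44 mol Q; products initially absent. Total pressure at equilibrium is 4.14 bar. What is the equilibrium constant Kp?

Kp = 14.9

Basis: 1.34 mol N initially; let X = conversion of N. Extent ξ = 1.34X.
Moles: n_N = 1.34 − 1.34X; n_Q = 2.44 − 1.34X; n_M = 2.68X.
n_T stays at 3.78 (no change in mole number).
At X = 0.82: n_N = 0.241, n_Q = 1.34, n_M = 2.2, n_T = 3.78.
p_i = (n_i/n_T)·P. Kp = p_M^2 / (p_N p_Q) = 14.9.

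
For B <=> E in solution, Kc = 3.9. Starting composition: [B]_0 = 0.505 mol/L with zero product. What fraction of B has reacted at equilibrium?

Let X = conversion of B; extent ξ = 0.505·X mol/L.
Concentrations: [B] = 0.505 − 0.505X; [E] = 0.505X.
Kc = [E] / ([B]).
This equals 3.9 at X = 0.796 (the root in 0 < X < 1).

X = 0.796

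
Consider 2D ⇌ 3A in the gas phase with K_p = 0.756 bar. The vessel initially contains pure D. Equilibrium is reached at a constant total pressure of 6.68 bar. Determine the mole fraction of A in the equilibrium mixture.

y_A = 0.359

Take 1 mol D as basis and let X be its fractional conversion, so ξ = 0.5X.
At extent ξ: n_D = 1 − X; n_A = 1.5X.
n_T = Σnᵢ = 1 + 0.5X.
With p_i = (n_i/n_T)P, K_p = p_A^3 / (p_D^2).
Equating to 0.756 bar and solving on 0 < X < 1: X = 0.272.
Then n_A = 0.408, n_T = 1.14, so y_A = 0.359.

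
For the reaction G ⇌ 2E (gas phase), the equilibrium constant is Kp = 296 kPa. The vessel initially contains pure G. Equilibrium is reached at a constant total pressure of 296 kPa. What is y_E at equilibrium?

y_E = 0.618

Let X = conversion of G (basis 1 mol G); extent of reaction ξ = X.
At extent ξ: n_G = 1 − X; n_E = 2X.
Total moles n_T = 1 + X.
With p_i = (n_i/n_T)P, Kp = p_E^2 / (p_G).
Equating to 296 kPa and solving on 0 < X < 1: X = 0.447.
Then n_E = 0.894, n_T = 1.45, so y_E = 0.618.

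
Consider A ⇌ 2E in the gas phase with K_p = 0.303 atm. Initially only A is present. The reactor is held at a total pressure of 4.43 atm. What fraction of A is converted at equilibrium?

Basis: 1 mol A initially; let X = conversion of A. Extent ξ = X.
At extent ξ: n_A = 1 − X; n_E = 2X.
Total moles n_T = 1 + X.
Mole fractions y_i = n_i/n_T; K_p = p_E^2 / (p_A) with p_i = y_i·P.
Substituting and setting equal to 0.303 atm gives a polynomial in X; the root in (0,1) is X = 0.130.

X = 0.130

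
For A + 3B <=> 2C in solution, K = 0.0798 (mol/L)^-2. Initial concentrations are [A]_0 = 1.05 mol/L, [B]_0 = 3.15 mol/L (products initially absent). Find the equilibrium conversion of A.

X = 0.338

Let X = conversion of A; extent ξ = 1.05·X mol/L.
Concentrations: [A] = 1.05 − 1.05X; [B] = 3.15 − 3.15X; [C] = 2.1X.
K = [C]^2 / ([A] [B]^3).
Equating to 0.0798 (mol/L)^-2: the physical root is X = 0.338.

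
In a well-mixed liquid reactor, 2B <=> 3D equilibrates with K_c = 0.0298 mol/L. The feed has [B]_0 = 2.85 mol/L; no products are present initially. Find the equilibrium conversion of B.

X = 0.133

Let X = conversion of B; extent ξ = 2.85X/2 mol/L.
Concentrations: [B] = 2.85 − 2.85X; [D] = 4.28X.
K_c = [D]^3 / ([B]^2).
Setting equal to 0.0298 and solving for X on (0,1) gives X = 0.133.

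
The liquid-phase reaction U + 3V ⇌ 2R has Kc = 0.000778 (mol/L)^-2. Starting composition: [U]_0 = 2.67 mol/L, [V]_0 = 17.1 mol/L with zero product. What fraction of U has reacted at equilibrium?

X = 0.364

Let X = conversion of U; extent ξ = 2.67·X mol/L.
Concentrations: [U] = 2.67 − 2.67X; [V] = 17.1 − 8.01X; [R] = 5.34X.
Kc = [R]^2 / ([U] [V]^3).
Solving Kc = 0.000778 for X ∈ (0,1): X = 0.364.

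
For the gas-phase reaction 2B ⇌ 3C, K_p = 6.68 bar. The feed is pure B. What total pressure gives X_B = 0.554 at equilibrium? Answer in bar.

P = 2.96 bar

Take 1 mol B as basis and let X be its fractional conversion, so ξ = 0.5X.
Species balance: n_B = 1 − X; n_C = 1.5X.
n_T = Σnᵢ = 1 + 0.5X.
K_p = p_C^3 / (p_B^2) with p_i = (n_i/n_T)·P.
At X = 0.554: the mole-fraction product g(X) = Π y_i^ν_i = 2.259. Since K_p = g(X)·P^{1}, P = (K_p/g)^(1/1) = (6.68/2.259)^(1/1) = 2.96 bar.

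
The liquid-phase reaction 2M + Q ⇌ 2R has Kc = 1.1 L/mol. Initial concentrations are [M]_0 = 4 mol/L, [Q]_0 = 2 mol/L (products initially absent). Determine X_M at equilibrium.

X = 0.510

Let X = conversion of M; extent ξ = 4X/2 mol/L.
Concentrations: [M] = 4 − 4X; [Q] = 2 − 2X; [R] = 4X.
Kc = [R]^2 / ([M]^2 [Q]).
This equals 1.1 at X = 0.510 (the root in 0 < X < 1).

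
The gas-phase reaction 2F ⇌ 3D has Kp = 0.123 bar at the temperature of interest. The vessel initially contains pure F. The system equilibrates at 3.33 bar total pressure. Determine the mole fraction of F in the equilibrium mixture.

y_F = 0.730

Take 1 mol F as basis and let X be its fractional conversion, so ξ = 0.5X.
Mole table: n_F = 1 − X; n_D = 1.5X.
Total moles n_T = 1 + 0.5X.
Mole fractions y_i = n_i/n_T; Kp = p_D^3 / (p_F^2) with p_i = y_i·P.
This yields a degree-3 equation in X; solving on (0,1), X = 0.198.
Then n_F = 0.802, n_T = 1.1, so y_F = 0.730.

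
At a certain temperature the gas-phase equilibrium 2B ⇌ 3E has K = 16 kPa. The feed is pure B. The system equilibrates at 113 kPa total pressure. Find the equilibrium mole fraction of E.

y_E = 0.379

Let X = conversion of B (basis 1 mol B); extent of reaction ξ = 0.5X.
Species balance: n_B = 1 − X; n_E = 1.5X.
Summing: n_T = 1 + 0.5X.
Mole fractions y_i = n_i/n_T; K = p_E^3 / (p_B^2) with p_i = y_i·P.
This yields a degree-3 equation in X; solving on (0,1), X = 0.289.
Then n_E = 0.434, n_T = 1.14, so y_E = 0.379.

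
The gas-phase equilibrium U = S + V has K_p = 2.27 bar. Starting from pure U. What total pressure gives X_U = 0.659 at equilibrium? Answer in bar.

Take 1 mol U as basis and let X be its fractional conversion, so ξ = X.
At extent ξ: n_U = 1 − X; n_S = X; n_V = X.
Total moles n_T = 1 + X.
K_p = p_S p_V / (p_U) with p_i = (n_i/n_T)·P.
At X = 0.659: the mole-fraction product g(X) = Π y_i^ν_i = 0.7677. Since K_p = g(X)·P^{1}, P = (K_p/g)^(1/1) = (2.27/0.7677)^(1/1) = 2.96 bar.

P = 2.96 bar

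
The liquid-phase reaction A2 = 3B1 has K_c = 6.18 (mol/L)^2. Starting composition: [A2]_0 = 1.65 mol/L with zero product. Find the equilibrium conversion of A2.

X = 0.375

Let X = conversion of A2; extent ξ = 1.65·X mol/L.
Concentrations: [A2] = 1.65 − 1.65X; [B1] = 4.95X.
K_c = [B1]^3 / ([A2]).
Equating to 6.18 (mol/L)^2: the physical root is X = 0.375.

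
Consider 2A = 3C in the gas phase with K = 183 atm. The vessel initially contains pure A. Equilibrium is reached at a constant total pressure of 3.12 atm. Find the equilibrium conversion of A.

X = 0.844

Basis: 1 mol A initially; let X = conversion of A. Extent ξ = 0.5X.
Moles: n_A = 1 − X; n_C = 1.5X.
n_T = Σnᵢ = 1 + 0.5X.
Mole fractions y_i = n_i/n_T; K = p_C^3 / (p_A^2) with p_i = y_i·P.
Equating to 183 atm and solving on 0 < X < 1: X = 0.844.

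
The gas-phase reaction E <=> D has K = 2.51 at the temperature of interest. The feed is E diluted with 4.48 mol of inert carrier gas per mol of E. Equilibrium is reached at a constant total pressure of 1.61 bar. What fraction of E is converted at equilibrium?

Take 1 mol E as basis and let X be its fractional conversion, so ξ = X.
Moles: n_E = 1 − X; n_D = X; n_I = 4.48 (inert).
Since Δν = 0, n_T = 5.48 throughout.
y_i = n_i/n_T, p_i = y_i·P. K = p_D / (p_E).
Setting this equal to 2.51 and taking the physical root (0 < X < 1) gives X = 0.715.

X = 0.715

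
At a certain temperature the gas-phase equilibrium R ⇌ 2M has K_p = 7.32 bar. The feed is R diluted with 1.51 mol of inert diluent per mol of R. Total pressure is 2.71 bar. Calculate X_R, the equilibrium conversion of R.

Basis: 1 mol R initially; let X = conversion of R. Extent ξ = X.
Mole table: n_R = 1 − X; n_M = 2X; n_I = 1.51 (inert).
n_T = Σnᵢ = 2.51 + X.
y_i = n_i/n_T, p_i = y_i·P. K_p = p_M^2 / (p_R).
Setting this equal to 7.32 bar and taking the physical root (0 < X < 1) gives X = 0.747.

X = 0.747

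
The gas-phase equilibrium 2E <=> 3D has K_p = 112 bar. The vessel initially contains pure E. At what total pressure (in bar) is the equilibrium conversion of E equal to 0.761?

Take 1 mol E as basis and let X be its fractional conversion, so ξ = 0.5X.
Mole table: n_E = 1 − X; n_D = 1.5X.
n_T = Σnᵢ = 1 + 0.5X.
K_p = p_D^3 / (p_E^2) with p_i = (n_i/n_T)·P.
At X = 0.761: the mole-fraction product g(X) = Π y_i^ν_i = 18.86. Since K_p = g(X)·P^{1}, P = (K_p/g)^(1/1) = (112/18.86)^(1/1) = 5.94 bar.

P = 5.94 bar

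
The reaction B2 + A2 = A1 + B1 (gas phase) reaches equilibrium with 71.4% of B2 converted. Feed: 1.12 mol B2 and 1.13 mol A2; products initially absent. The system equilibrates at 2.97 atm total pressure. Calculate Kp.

Let X = conversion of B2 (basis 1.12 mol B2); extent of reaction ξ = 1.12X.
Moles: n_B2 = 1.12 − 1.12X; n_A2 = 1.13 − 1.12X; n_A1 = 1.12X; n_B1 = 1.12X.
Since Δν = 0, n_T = 2.25 throughout.
At X = 0.714: n_B2 = 0.32, n_A2 = 0.33, n_A1 = 0.8, n_B1 = 0.8, n_T = 2.25.
p_i = (n_i/n_T)·P. Kp = p_A1 p_B1 / (p_B2 p_A2) = 6.04.

Kp = 6.04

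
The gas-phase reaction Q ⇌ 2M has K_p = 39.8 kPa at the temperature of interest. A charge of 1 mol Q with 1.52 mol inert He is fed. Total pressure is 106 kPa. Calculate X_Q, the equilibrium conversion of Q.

Basis: 1 mol Q initially; let X = conversion of Q. Extent ξ = X.
Moles: n_Q = 1 − X; n_M = 2X; n_I = 1.52 (inert).
n_T = Σnᵢ = 2.52 + X.
y_i = n_i/n_T, p_i = y_i·P. K_p = p_M^2 / (p_Q).
This yields a degree-2 equation in X; solving on (0,1), X = 0.404.

X = 0.404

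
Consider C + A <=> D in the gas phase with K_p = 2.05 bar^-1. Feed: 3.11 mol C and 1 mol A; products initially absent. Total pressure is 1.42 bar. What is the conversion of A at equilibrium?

X = 0.674

Take 1 mol A as basis and let X be its fractional conversion, so ξ = X.
Mole table: n_C = 3.11 − X; n_A = 1 − X; n_D = X.
Summing: n_T = 4.11 − X.
y_i = n_i/n_T, p_i = y_i·P. K_p = p_D / (p_C p_A).
Setting this equal to 2.05 bar^-1 and taking the physical root (0 < X < 1) gives X = 0.674.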